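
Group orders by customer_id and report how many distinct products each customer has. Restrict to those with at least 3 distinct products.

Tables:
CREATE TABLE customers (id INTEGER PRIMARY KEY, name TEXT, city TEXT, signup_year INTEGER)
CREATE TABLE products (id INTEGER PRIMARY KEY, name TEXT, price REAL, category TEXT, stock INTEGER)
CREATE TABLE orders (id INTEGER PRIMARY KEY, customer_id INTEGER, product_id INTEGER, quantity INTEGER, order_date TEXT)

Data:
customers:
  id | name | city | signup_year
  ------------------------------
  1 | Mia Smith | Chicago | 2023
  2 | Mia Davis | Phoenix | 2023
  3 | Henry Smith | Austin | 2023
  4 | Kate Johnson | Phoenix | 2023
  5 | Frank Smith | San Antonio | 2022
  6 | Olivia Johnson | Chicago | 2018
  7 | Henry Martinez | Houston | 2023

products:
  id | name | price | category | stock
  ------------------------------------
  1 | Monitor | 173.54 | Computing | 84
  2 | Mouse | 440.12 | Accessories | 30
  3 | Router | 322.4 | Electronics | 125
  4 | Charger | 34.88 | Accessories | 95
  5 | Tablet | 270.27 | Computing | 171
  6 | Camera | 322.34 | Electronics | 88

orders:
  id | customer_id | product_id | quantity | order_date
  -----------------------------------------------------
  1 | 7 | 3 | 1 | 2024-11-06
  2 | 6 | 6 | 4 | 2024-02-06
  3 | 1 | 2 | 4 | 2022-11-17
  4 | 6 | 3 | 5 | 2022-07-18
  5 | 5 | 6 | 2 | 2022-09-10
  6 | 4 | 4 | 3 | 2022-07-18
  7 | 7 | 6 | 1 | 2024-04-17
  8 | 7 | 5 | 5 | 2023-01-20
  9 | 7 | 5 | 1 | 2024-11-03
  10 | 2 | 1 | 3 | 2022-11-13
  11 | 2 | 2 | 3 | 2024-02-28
SELECT customer_id, COUNT(DISTINCT product_id) AS distinct_product_count FROM orders GROUP BY customer_id HAVING COUNT(DISTINCT product_id) >= 3

Execution result:
customer_id | distinct_product_count
7 | 3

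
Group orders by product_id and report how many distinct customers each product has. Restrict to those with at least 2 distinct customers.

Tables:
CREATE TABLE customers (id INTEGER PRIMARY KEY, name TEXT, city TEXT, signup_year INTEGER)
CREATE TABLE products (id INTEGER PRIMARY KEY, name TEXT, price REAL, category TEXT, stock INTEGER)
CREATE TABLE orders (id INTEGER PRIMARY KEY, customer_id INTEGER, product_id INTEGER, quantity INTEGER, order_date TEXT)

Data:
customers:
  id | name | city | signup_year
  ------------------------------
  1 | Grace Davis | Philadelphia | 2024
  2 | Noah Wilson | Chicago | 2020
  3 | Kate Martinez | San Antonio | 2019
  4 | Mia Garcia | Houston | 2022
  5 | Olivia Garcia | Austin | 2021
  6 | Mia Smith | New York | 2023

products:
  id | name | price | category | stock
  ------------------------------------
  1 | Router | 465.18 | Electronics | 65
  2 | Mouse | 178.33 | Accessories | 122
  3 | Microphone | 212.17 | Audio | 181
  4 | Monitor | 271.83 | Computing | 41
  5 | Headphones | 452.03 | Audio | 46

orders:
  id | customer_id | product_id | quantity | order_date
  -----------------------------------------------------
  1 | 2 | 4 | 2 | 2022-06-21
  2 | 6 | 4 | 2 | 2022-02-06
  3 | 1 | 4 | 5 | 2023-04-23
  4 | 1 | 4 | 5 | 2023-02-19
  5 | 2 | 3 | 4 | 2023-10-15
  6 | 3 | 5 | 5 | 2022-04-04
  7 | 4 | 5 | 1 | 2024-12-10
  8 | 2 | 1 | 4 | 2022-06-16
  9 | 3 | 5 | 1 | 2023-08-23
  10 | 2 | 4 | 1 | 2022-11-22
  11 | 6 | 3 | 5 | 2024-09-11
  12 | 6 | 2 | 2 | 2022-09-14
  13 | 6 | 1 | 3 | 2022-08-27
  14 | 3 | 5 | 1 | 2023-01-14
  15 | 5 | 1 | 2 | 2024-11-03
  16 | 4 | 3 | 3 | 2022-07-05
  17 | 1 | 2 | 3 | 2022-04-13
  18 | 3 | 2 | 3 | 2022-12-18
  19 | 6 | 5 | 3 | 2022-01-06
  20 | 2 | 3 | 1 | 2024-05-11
SELECT product_id, COUNT(DISTINCT customer_id) AS distinct_customer_count FROM orders GROUP BY product_id HAVING COUNT(DISTINCT customer_id) >= 2

Execution result:
product_id | distinct_customer_count
1 | 3
2 | 3
3 | 3
4 | 3
5 | 3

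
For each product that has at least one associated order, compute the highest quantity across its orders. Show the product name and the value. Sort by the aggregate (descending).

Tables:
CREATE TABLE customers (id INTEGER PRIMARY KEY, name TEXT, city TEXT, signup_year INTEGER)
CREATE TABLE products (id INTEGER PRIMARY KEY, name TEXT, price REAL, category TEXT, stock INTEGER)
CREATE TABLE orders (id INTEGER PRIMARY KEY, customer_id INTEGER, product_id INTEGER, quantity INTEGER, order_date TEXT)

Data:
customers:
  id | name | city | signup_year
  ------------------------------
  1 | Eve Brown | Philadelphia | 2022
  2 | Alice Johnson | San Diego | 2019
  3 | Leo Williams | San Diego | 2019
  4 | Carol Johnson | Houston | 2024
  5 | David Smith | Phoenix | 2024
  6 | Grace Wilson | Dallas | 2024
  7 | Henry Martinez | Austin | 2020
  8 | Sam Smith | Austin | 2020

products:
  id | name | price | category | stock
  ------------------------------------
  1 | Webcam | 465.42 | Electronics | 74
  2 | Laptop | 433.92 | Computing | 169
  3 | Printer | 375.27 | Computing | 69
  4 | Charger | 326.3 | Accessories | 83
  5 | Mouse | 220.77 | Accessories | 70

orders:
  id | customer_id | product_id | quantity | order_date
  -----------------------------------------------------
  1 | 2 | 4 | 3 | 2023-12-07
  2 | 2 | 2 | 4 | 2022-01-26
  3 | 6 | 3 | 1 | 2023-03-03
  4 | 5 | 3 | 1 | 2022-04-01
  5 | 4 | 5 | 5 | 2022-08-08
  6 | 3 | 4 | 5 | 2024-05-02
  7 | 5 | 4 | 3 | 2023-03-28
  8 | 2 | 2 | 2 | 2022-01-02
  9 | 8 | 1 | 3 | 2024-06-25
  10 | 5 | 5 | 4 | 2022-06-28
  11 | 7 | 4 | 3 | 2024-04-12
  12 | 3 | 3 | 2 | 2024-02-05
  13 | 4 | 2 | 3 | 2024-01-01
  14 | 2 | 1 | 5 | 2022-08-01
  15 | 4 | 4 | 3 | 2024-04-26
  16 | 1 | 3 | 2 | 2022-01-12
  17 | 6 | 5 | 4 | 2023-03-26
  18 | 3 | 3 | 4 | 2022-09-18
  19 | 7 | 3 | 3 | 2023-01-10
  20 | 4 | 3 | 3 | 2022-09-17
SELECT p.name, MAX(c.quantity) AS max_quantity FROM orders c JOIN products p ON c.product_id = p.id GROUP BY p.id, p.name ORDER BY max_quantity DESC

Execution result:
name | max_quantity
Webcam | 5
Charger | 5
Mouse | 5
Laptop | 4
Printer | 4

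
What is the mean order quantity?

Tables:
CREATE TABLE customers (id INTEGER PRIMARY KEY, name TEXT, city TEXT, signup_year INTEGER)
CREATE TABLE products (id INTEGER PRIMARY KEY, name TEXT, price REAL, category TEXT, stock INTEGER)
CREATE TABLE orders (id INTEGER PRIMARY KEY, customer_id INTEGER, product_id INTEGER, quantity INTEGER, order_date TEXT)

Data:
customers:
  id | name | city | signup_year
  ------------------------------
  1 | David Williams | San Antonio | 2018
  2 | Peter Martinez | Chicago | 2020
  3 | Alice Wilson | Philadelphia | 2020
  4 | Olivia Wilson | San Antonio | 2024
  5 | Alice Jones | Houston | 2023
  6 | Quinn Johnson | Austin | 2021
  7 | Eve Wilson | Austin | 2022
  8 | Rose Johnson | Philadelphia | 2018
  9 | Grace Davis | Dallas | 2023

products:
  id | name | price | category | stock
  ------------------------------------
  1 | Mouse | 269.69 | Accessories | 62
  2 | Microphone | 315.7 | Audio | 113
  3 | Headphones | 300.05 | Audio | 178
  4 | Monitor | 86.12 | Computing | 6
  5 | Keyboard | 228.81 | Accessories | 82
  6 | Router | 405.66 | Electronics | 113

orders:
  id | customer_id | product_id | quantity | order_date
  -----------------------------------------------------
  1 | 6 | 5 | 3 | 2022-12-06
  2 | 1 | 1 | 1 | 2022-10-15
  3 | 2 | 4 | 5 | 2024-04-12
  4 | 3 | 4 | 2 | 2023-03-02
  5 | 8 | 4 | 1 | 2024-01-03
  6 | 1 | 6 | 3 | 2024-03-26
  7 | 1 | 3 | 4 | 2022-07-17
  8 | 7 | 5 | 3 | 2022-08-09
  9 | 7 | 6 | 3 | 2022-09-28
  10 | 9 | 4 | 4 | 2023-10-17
SELECT AVG(quantity) FROM orders

Execution result:
2.90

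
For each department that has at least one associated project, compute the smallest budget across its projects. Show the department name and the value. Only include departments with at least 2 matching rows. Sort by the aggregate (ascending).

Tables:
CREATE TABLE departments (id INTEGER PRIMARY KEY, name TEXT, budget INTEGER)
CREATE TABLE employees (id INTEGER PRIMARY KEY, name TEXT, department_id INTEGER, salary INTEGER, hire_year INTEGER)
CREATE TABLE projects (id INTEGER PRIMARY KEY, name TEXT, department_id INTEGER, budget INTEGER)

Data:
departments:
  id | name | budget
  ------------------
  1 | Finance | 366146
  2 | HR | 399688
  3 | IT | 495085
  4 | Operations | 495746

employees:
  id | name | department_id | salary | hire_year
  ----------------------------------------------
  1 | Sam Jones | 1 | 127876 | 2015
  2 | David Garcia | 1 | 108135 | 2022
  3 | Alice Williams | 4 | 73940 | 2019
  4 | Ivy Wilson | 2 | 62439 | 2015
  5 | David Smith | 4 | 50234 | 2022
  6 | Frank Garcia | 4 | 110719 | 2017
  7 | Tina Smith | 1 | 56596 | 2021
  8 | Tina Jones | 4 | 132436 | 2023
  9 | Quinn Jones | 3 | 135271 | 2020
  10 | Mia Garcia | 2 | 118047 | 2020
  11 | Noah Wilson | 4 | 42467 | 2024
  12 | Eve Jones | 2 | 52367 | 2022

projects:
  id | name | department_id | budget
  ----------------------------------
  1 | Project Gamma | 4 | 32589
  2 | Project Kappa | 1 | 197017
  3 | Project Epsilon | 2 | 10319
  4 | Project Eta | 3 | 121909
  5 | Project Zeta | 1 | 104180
SELECT p.name, MIN(c.budget) AS min_budget FROM projects c JOIN departments p ON c.department_id = p.id GROUP BY p.id, p.name HAVING COUNT(*) >= 2 ORDER BY min_budget ASC

Execution result:
name | min_budget
Finance | 104180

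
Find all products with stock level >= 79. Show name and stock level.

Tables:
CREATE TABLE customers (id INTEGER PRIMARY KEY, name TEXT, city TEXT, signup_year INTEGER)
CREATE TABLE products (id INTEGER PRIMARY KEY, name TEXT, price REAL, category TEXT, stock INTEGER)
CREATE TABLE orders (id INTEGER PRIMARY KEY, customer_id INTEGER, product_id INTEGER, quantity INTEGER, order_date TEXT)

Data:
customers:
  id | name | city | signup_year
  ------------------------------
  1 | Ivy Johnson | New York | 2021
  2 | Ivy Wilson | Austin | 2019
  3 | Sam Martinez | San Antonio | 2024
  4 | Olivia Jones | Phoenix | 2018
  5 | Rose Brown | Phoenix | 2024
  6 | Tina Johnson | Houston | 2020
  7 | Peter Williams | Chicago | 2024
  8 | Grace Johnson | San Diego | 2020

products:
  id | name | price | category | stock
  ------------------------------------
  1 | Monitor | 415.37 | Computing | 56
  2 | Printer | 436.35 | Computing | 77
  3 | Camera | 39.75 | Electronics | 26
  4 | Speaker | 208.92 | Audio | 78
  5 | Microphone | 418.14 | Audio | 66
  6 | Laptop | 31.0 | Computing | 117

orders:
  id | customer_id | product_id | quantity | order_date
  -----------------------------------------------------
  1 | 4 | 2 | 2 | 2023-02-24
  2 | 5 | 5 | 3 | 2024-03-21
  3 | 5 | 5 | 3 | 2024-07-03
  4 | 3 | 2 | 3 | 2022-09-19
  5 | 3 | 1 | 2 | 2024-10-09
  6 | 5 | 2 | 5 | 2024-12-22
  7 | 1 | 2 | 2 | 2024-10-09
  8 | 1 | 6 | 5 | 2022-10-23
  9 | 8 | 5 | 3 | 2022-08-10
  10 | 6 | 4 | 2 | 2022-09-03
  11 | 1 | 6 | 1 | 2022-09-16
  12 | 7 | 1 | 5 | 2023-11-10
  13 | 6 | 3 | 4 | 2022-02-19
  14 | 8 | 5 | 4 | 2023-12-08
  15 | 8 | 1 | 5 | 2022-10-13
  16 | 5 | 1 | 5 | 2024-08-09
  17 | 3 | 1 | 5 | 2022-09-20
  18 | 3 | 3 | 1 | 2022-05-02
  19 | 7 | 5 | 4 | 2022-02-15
SELECT name, stock FROM products WHERE stock >= 79

Execution result:
name | stock
Laptop | 117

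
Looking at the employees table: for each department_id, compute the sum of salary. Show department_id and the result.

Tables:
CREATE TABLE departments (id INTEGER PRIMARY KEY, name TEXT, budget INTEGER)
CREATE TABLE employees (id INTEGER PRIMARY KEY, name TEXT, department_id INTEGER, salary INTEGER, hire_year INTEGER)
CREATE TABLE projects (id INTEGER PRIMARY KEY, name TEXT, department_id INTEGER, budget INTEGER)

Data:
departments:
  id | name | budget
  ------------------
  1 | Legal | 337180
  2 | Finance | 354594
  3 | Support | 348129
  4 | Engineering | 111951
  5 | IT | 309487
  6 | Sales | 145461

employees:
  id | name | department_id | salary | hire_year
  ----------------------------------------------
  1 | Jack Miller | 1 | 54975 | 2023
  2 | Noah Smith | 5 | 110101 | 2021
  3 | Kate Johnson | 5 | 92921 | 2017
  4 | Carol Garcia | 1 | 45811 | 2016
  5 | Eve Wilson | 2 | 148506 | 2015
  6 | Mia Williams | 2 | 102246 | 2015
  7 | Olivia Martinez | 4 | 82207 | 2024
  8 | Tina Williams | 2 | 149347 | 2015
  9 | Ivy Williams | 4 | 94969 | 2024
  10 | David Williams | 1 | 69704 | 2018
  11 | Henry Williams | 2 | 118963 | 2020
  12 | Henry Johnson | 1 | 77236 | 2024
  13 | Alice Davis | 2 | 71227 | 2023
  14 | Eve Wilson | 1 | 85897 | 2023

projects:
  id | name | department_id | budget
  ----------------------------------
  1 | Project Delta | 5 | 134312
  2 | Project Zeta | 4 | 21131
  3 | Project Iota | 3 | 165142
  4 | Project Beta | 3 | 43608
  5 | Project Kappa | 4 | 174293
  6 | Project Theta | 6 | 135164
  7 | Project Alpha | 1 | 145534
SELECT department_id, SUM(salary) AS sum_salary FROM employees GROUP BY department_id

Execution result:
department_id | sum_salary
1 | 333623
2 | 590289
4 | 177176
5 | 203022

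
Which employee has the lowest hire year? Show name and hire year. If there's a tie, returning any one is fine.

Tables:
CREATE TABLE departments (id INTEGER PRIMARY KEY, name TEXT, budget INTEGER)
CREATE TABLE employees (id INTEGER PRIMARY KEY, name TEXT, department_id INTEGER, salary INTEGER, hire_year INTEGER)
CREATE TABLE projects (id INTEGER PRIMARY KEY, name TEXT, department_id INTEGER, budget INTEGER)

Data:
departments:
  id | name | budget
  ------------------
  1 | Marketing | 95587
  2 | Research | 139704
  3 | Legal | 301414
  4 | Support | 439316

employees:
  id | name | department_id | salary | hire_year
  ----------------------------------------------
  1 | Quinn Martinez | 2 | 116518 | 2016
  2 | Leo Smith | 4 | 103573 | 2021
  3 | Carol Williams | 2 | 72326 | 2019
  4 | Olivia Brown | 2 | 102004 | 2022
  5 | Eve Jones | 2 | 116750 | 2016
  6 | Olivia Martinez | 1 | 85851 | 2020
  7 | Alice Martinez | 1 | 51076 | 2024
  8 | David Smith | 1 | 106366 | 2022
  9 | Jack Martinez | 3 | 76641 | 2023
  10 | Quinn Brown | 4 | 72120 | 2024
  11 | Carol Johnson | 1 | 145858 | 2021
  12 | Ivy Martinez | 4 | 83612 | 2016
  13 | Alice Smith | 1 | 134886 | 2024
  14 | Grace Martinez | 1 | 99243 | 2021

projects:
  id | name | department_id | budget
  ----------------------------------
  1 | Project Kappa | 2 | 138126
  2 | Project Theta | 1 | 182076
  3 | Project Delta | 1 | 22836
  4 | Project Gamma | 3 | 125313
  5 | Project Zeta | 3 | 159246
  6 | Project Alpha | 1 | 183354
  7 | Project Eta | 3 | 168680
SELECT name, hire_year FROM employees ORDER BY hire_year ASC LIMIT 1

Execution result:
name | hire_year
Quinn Martinez | 2016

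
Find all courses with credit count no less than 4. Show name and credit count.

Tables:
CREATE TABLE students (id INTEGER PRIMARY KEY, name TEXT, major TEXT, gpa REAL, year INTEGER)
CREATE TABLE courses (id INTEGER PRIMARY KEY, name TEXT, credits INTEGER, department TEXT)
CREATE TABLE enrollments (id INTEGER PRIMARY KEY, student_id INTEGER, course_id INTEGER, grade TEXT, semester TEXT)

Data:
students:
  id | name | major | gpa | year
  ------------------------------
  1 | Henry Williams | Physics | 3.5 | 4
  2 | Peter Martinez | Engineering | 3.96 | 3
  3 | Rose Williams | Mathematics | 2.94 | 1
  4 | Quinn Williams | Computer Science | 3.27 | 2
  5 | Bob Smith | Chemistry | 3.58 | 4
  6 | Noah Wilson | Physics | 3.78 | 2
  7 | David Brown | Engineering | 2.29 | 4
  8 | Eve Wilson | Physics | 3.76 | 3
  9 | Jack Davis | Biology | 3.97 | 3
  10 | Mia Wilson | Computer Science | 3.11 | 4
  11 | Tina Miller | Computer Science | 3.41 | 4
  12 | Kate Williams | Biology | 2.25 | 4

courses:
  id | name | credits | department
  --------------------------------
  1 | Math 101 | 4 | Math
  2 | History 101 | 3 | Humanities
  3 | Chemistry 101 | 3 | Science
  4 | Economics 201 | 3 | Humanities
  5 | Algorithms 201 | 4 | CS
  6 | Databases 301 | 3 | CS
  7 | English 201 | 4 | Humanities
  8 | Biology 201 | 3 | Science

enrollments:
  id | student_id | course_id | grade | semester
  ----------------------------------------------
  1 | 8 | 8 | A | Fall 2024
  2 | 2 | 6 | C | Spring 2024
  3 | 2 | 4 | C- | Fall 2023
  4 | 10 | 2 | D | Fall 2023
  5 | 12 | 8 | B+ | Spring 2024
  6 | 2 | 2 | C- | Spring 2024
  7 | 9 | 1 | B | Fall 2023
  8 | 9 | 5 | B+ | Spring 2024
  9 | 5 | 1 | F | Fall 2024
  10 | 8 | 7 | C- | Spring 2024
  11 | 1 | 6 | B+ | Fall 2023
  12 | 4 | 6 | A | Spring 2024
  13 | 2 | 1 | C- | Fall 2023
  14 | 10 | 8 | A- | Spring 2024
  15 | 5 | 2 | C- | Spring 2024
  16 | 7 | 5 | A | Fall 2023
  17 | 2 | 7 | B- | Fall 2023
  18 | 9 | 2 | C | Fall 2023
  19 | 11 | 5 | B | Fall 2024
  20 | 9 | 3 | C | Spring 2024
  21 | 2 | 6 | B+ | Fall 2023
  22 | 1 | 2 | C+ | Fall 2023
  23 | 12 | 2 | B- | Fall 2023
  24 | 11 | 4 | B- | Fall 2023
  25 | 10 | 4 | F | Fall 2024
SELECT name, credits FROM courses WHERE credits >= 4

Execution result:
name | credits
Math 101 | 4
Algorithms 201 | 4
English 201 | 4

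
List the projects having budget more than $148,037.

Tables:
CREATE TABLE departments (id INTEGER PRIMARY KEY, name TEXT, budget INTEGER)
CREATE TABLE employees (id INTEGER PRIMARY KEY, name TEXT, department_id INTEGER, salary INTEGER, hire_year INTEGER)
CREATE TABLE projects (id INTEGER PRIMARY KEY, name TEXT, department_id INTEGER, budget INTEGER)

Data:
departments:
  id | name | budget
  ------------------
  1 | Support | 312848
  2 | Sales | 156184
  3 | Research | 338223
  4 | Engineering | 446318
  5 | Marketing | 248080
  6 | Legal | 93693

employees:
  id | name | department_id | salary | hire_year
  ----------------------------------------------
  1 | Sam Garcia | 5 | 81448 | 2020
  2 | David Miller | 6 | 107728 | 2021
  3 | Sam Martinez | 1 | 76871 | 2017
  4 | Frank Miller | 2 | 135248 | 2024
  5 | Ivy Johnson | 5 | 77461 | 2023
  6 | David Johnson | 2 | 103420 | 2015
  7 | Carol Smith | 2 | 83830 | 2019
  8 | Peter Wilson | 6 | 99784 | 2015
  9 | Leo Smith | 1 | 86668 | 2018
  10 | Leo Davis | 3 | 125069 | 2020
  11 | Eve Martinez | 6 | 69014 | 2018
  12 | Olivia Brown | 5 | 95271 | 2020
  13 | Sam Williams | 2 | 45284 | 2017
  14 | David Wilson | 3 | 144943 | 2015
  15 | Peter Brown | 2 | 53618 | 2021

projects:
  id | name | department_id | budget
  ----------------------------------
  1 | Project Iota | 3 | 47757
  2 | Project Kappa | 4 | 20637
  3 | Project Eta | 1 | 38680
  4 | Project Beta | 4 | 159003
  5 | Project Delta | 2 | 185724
SELECT name, budget FROM projects WHERE budget > 148037

Execution result:
name | budget
Project Beta | 159003
Project Delta | 185724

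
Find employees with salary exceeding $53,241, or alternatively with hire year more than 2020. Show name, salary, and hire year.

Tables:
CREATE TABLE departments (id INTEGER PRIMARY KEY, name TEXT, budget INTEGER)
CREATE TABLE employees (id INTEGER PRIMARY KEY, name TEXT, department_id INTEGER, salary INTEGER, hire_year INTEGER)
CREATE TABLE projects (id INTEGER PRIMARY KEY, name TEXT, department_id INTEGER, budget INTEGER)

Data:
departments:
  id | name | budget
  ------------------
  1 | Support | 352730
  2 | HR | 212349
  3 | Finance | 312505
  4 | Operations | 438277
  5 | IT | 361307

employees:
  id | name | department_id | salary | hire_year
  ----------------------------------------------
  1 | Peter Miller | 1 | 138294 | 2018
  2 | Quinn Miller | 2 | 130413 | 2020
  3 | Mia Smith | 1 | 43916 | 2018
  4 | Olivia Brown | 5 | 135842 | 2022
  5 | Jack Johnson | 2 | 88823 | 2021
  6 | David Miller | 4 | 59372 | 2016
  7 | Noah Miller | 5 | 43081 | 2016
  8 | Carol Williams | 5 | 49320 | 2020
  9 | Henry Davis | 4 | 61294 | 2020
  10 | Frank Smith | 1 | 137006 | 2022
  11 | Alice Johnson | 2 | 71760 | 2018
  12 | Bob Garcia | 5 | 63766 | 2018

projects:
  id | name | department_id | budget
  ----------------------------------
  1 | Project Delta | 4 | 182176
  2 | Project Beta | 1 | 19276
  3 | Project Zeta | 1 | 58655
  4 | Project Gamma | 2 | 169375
SELECT name, salary, hire_year FROM employees WHERE salary > 53241 OR hire_year > 2020

Execution result:
name | salary | hire_year
Peter Miller | 138294 | 2018
Quinn Miller | 130413 | 2020
Olivia Brown | 135842 | 2022
Jack Johnson | 88823 | 2021
David Miller | 59372 | 2016
Henry Davis | 61294 | 2020
Frank Smith | 137006 | 2022
Alice Johnson | 71760 | 2018
Bob Garcia | 63766 | 2018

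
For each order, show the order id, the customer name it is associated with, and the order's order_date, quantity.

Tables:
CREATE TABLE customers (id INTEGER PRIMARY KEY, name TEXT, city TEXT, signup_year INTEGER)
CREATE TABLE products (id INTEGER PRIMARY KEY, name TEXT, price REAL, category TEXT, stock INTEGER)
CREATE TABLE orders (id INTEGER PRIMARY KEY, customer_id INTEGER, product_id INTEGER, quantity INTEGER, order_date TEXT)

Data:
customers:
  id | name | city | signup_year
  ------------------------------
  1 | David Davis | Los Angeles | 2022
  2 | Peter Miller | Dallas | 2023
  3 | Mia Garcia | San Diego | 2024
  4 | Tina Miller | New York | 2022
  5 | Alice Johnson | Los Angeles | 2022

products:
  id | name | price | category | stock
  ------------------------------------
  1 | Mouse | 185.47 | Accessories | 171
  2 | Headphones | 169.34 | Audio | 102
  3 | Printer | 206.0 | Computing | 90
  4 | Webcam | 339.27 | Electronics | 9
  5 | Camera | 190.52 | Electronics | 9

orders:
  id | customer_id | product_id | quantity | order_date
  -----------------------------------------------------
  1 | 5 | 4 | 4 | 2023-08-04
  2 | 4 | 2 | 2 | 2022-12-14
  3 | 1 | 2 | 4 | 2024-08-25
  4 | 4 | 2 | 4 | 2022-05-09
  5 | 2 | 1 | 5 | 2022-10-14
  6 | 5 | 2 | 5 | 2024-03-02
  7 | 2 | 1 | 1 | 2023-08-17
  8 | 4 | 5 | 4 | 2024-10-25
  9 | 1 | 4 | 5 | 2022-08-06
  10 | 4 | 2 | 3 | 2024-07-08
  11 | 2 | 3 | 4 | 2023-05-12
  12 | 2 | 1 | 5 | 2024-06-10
SELECT c.id, p.name AS customer, c.order_date, c.quantity FROM orders c JOIN customers p ON c.customer_id = p.id

Execution result:
id | customer | order_date | quantity
1 | Alice Johnson | 2023-08-04 | 4
2 | Tina Miller | 2022-12-14 | 2
3 | David Davis | 2024-08-25 | 4
4 | Tina Miller | 2022-05-09 | 4
5 | Peter Miller | 2022-10-14 | 5
6 | Alice Johnson | 2024-03-02 | 5
7 | Peter Miller | 2023-08-17 | 1
8 | Tina Miller | 2024-10-25 | 4
9 | David Davis | 2022-08-06 | 5
10 | Tina Miller | 2024-07-08 | 3
11 | Peter Miller | 2023-05-12 | 4
12 | Peter Miller | 2024-06-10 | 5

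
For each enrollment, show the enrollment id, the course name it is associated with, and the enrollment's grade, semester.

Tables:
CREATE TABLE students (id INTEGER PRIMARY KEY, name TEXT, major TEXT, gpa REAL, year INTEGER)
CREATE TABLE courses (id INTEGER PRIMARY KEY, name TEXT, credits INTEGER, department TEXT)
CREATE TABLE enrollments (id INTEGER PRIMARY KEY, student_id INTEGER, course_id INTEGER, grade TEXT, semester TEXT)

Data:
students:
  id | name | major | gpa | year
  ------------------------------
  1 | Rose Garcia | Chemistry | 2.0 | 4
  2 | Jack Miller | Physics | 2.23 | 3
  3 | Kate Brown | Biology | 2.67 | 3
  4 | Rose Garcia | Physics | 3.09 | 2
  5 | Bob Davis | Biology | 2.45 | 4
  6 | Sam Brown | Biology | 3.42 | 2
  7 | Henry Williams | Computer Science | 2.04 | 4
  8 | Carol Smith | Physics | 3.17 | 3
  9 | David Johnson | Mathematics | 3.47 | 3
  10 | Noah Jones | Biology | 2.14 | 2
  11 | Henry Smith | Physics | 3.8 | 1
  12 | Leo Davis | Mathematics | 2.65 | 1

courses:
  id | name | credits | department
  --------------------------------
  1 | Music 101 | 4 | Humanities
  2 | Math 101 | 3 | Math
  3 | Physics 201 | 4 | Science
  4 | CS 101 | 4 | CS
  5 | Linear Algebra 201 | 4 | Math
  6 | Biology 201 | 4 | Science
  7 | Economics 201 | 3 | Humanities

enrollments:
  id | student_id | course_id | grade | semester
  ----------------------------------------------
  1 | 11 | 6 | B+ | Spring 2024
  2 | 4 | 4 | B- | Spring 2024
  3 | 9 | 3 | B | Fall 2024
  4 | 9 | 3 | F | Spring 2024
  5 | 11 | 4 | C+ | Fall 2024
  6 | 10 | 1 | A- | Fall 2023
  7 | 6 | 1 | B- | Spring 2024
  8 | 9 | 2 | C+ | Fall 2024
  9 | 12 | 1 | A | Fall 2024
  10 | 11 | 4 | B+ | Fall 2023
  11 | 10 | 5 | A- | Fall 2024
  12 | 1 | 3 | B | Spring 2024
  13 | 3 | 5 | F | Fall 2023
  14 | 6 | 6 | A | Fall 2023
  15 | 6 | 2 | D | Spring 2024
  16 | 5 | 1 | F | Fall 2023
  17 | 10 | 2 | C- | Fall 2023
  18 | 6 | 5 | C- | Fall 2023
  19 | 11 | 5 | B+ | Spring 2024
SELECT c.id, p.name AS course, c.grade, c.semester FROM enrollments c JOIN courses p ON c.course_id = p.id

Execution result:
id | course | grade | semester
1 | Biology 201 | B+ | Spring 2024
2 | CS 101 | B- | Spring 2024
3 | Physics 201 | B | Fall 2024
4 | Physics 201 | F | Spring 2024
5 | CS 101 | C+ | Fall 2024
6 | Music 101 | A- | Fall 2023
7 | Music 101 | B- | Spring 2024
8 | Math 101 | C+ | Fall 2024
9 | Music 101 | A | Fall 2024
10 | CS 101 | B+ | Fall 2023
11 | Linear Algebra 201 | A- | Fall 2024
12 | Physics 201 | B | Spring 2024
13 | Linear Algebra 201 | F | Fall 2023
14 | Biology 201 | A | Fall 2023
15 | Math 101 | D | Spring 2024
16 | Music 101 | F | Fall 2023
17 | Math 101 | C- | Fall 2023
18 | Linear Algebra 201 | C- | Fall 2023
19 | Linear Algebra 201 | B+ | Spring 2024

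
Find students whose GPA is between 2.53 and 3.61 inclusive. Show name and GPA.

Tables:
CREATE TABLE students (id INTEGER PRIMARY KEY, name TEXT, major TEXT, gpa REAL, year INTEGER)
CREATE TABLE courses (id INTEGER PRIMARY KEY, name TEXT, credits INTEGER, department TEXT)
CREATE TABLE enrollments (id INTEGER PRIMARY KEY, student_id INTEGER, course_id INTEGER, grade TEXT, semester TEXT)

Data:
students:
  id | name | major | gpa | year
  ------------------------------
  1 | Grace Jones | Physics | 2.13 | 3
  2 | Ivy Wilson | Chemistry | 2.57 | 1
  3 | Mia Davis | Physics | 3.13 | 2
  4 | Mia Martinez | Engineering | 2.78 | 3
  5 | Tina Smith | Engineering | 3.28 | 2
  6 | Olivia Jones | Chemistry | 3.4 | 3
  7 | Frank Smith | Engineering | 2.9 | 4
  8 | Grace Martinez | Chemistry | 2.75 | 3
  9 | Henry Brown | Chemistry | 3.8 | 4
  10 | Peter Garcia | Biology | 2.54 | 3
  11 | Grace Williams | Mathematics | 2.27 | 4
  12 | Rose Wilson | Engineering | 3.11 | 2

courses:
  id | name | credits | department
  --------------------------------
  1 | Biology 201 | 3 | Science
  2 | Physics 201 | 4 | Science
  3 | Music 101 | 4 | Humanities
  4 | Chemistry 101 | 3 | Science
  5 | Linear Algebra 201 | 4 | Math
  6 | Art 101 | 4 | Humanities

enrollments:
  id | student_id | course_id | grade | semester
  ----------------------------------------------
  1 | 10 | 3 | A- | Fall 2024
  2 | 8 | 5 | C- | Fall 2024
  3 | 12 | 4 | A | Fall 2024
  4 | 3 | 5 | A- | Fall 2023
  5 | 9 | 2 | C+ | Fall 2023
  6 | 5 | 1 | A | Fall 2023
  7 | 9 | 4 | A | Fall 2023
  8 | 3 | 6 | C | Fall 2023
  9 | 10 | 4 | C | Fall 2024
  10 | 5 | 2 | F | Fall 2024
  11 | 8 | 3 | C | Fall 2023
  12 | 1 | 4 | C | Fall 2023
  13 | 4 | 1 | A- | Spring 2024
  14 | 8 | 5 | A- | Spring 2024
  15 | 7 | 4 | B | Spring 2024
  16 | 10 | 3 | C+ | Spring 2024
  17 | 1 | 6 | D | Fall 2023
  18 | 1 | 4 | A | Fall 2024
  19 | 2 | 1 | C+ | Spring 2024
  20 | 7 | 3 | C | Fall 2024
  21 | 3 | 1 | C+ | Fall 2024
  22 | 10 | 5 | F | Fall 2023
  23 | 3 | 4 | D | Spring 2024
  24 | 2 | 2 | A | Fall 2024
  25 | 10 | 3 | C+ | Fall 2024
SELECT name, gpa FROM students WHERE gpa BETWEEN 2.53 AND 3.61

Execution result:
name | gpa
Ivy Wilson | 2.57
Mia Davis | 3.13
Mia Martinez | 2.78
Tina Smith | 3.28
Olivia Jones | 3.40
Frank Smith | 2.90
Grace Martinez | 2.75
Peter Garcia | 2.54
Rose Wilson | 3.11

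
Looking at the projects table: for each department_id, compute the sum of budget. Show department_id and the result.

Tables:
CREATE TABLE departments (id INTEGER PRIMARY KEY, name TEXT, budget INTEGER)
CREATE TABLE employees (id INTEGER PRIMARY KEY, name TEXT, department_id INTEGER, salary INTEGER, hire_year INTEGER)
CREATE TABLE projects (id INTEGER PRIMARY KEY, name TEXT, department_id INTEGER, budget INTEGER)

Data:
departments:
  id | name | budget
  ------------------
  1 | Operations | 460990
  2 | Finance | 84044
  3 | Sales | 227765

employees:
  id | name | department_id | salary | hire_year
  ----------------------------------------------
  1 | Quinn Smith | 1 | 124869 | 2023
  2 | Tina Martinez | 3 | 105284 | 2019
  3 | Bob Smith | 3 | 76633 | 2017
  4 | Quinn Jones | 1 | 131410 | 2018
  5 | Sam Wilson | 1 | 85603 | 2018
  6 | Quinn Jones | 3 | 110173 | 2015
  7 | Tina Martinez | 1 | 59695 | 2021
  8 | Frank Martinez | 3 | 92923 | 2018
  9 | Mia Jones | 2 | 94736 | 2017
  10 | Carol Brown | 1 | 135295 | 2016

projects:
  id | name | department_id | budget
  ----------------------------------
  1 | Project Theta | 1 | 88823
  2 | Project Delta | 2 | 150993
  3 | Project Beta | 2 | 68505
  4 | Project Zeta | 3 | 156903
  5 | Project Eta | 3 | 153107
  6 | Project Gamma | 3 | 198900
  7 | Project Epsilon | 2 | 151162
SELECT department_id, SUM(budget) AS sum_budget FROM projects GROUP BY department_id

Execution result:
department_id | sum_budget
1 | 88823
2 | 370660
3 | 508910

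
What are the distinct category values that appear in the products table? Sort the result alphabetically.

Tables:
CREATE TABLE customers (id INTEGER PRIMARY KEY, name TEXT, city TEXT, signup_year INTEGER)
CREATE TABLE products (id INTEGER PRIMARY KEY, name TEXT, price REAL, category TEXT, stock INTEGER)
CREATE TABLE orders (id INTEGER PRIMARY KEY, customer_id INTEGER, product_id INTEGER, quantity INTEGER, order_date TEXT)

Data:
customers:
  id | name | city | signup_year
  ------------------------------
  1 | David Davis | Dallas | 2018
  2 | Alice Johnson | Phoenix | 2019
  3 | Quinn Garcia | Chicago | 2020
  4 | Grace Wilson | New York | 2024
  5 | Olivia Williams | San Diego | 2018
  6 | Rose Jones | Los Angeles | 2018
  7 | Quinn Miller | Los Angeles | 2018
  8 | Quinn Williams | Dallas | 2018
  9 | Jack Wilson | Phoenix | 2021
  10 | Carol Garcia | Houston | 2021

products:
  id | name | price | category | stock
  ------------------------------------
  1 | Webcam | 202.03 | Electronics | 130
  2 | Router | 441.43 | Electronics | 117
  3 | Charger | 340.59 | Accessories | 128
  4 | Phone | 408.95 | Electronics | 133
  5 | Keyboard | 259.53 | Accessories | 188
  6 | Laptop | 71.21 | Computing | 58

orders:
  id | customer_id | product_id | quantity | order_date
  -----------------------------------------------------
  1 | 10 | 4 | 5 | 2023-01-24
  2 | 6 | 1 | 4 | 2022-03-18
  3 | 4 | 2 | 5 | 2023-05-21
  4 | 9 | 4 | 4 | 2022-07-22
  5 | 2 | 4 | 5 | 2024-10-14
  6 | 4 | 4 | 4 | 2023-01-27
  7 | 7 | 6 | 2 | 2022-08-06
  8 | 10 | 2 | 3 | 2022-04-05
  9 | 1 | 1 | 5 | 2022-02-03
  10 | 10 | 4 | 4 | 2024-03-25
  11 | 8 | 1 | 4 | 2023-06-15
SELECT DISTINCT category FROM products ORDER BY category

Execution result:
category
Accessories
Computing
Electronics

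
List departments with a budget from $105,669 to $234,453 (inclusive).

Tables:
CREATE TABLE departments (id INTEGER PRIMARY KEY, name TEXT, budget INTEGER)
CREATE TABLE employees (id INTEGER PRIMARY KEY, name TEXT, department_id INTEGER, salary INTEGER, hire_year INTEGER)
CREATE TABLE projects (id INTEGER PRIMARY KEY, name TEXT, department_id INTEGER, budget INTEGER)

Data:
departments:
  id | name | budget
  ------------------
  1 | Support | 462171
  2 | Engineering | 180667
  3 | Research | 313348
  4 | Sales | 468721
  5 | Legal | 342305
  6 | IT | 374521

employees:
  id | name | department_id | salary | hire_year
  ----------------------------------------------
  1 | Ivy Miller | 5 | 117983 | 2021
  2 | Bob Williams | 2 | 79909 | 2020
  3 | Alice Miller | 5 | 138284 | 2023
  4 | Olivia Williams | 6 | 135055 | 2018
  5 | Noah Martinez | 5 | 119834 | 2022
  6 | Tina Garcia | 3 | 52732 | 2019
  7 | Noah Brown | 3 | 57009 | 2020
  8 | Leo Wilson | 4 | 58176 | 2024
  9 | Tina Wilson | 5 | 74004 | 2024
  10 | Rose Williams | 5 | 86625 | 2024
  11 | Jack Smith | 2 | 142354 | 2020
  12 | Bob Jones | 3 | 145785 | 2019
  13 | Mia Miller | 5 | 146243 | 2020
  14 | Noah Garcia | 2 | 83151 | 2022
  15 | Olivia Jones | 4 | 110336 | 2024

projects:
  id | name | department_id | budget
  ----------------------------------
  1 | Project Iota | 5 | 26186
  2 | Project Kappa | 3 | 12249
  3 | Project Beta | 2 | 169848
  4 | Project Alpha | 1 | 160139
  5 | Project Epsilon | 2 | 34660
SELECT name, budget FROM departments WHERE budget BETWEEN 105669 AND 234453

Execution result:
name | budget
Engineering | 180667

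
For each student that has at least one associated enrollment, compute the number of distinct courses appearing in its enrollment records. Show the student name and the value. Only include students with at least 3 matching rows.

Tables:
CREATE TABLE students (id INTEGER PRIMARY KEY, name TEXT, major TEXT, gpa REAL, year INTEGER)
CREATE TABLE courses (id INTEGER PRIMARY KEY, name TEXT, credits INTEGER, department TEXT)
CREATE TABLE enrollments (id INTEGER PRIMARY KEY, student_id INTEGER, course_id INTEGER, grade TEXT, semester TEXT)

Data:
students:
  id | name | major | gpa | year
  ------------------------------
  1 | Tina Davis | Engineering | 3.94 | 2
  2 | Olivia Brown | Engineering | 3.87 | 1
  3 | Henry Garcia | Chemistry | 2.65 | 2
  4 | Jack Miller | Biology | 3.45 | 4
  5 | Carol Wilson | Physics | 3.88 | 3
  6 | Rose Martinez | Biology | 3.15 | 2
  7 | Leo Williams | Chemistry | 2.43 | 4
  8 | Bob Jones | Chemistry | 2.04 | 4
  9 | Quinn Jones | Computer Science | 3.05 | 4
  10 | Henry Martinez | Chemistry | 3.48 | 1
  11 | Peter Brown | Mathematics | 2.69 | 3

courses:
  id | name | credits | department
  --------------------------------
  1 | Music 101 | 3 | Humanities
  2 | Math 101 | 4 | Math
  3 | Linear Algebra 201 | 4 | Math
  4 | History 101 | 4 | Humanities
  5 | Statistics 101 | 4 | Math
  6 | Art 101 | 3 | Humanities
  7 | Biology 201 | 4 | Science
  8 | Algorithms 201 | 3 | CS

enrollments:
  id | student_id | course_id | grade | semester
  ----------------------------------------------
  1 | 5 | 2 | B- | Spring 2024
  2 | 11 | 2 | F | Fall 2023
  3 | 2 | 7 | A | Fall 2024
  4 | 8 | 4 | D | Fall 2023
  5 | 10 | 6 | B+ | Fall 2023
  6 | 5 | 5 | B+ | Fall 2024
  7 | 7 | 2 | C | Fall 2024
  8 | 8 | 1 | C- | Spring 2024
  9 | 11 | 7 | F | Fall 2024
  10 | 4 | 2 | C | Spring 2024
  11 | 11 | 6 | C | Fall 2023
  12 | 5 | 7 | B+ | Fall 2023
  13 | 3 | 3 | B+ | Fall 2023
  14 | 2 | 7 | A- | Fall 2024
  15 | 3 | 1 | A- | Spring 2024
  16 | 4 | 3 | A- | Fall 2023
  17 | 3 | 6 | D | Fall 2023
SELECT p.name, COUNT(DISTINCT c.course_id) AS distinct_course_count FROM enrollments c JOIN students p ON c.student_id = p.id GROUP BY p.id, p.name HAVING COUNT(*) >= 3

Execution result:
name | distinct_course_count
Henry Garcia | 3
Carol Wilson | 3
Peter Brown | 3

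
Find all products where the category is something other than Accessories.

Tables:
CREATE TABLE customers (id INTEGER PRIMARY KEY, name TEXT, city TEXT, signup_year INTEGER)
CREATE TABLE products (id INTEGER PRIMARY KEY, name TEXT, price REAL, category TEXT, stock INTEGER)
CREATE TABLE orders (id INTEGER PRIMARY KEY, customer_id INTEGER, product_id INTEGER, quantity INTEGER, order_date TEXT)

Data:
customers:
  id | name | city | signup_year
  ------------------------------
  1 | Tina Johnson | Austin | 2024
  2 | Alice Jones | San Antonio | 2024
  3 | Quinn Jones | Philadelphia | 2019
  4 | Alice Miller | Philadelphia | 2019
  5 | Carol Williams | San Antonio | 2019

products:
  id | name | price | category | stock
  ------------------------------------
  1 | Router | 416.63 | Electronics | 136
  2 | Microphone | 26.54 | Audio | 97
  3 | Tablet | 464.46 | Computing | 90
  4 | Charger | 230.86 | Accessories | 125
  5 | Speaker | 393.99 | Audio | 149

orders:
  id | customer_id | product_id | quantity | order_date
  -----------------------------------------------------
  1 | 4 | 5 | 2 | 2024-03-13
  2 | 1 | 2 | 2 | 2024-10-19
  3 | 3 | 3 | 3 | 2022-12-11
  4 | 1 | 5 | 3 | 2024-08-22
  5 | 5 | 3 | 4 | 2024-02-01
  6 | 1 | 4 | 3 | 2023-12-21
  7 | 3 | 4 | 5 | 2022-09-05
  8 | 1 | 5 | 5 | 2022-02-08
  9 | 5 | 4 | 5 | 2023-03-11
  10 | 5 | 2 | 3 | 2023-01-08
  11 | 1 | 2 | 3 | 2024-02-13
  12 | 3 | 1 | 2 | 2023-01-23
SELECT name, category FROM products WHERE category <> 'Accessories'

Execution result:
name | category
Router | Electronics
Microphone | Audio
Tablet | Computing
Speaker | Audio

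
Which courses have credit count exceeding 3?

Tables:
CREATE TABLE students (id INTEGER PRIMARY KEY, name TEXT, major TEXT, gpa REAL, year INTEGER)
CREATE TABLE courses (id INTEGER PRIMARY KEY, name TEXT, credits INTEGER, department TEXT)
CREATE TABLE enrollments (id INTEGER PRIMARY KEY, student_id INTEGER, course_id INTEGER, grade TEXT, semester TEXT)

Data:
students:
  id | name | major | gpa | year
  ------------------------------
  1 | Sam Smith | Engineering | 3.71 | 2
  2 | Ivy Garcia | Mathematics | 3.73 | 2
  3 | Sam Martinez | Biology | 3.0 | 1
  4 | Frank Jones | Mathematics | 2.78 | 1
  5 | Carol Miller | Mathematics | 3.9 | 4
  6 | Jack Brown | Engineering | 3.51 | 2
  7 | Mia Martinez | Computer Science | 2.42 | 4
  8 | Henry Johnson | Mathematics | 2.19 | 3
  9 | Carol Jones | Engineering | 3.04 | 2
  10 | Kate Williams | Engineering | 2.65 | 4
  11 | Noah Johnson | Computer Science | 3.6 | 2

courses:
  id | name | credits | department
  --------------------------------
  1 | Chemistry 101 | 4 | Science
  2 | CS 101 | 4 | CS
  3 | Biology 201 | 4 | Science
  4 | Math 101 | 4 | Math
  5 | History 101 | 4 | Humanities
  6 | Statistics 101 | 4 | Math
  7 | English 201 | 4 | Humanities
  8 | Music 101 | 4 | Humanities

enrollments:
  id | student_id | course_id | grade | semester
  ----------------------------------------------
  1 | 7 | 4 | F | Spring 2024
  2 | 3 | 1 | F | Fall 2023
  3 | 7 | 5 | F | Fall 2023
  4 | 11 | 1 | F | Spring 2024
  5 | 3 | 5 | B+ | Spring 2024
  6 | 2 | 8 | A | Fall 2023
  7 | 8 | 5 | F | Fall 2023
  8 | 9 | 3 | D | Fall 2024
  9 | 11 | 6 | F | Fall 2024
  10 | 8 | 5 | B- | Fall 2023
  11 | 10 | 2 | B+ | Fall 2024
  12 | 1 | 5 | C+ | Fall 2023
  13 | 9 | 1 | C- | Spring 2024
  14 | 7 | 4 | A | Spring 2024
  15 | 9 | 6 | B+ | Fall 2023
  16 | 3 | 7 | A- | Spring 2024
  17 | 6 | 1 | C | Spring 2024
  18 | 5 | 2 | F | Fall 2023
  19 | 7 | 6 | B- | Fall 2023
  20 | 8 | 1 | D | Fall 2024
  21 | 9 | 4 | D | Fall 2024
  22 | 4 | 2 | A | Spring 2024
SELECT name, credits FROM courses WHERE credits > 3

Execution result:
name | credits
Chemistry 101 | 4
CS 101 | 4
Biology 201 | 4
Math 101 | 4
History 101 | 4
Statistics 101 | 4
English 201 | 4
Music 101 | 4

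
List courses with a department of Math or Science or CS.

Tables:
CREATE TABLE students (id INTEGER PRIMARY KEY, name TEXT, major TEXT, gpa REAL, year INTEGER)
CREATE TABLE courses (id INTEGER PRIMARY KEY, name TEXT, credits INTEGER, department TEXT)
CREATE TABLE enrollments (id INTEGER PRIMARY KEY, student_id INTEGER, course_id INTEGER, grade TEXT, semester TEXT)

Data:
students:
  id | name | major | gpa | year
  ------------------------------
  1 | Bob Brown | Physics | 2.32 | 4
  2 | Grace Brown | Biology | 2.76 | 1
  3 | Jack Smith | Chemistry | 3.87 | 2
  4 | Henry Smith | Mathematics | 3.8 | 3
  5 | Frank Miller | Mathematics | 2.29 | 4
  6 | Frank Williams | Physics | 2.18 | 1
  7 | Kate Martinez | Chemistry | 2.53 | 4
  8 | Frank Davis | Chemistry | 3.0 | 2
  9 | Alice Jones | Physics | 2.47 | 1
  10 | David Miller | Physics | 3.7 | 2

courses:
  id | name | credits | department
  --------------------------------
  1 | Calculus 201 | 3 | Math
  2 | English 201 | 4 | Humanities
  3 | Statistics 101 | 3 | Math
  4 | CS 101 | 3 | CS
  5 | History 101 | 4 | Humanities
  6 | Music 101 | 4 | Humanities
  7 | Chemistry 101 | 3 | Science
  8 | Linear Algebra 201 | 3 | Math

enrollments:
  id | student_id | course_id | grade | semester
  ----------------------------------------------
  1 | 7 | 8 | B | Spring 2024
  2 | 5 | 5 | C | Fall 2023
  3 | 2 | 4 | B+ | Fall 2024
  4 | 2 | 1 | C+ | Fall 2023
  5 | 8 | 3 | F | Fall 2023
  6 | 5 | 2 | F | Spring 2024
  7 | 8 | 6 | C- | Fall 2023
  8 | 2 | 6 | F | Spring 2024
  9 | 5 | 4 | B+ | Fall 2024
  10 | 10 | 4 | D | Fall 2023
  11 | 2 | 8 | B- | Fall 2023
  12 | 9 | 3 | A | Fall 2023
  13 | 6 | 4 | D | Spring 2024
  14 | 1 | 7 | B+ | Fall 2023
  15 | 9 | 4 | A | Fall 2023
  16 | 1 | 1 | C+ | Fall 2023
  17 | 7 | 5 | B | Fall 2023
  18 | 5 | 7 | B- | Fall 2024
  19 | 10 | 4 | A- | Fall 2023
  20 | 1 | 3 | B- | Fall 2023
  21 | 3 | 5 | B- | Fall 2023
SELECT name, department FROM courses WHERE department IN ('Math', 'Science', 'CS')

Execution result:
name | department
Calculus 201 | Math
Statistics 101 | Math
CS 101 | CS
Chemistry 101 | Science
Linear Algebra 201 | Math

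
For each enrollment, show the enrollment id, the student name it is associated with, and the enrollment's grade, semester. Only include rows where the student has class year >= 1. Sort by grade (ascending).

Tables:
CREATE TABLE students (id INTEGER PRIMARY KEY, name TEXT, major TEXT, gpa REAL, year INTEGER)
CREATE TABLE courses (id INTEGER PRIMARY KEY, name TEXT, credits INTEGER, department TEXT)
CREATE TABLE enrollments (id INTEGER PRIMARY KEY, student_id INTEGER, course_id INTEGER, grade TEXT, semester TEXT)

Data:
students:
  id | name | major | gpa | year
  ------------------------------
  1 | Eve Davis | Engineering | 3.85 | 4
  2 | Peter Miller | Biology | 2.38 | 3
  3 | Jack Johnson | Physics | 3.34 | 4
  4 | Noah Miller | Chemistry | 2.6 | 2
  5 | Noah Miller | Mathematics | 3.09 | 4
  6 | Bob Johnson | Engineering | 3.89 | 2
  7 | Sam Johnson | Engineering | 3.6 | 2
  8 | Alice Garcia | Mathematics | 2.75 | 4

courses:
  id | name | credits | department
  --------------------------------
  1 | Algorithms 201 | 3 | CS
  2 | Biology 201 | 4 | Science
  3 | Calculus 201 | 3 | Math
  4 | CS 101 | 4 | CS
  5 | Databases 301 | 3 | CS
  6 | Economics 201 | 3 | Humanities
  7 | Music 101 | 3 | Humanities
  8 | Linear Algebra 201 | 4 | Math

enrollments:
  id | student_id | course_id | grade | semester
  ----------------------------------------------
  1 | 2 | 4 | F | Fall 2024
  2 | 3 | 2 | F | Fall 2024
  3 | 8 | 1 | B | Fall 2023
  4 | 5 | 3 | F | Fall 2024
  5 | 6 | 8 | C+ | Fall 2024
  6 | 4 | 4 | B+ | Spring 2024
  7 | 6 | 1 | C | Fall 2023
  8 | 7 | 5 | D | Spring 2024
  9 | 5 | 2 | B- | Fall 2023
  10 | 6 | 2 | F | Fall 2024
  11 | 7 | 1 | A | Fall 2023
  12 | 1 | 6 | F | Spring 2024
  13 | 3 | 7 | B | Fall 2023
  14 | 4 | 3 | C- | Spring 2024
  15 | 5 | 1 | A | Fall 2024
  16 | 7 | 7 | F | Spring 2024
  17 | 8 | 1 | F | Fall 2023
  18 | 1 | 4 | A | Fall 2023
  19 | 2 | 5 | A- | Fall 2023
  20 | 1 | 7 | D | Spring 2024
SELECT c.id, p.name AS student, c.grade, c.semester FROM enrollments c JOIN students p ON c.student_id = p.id WHERE p.year >= 1 ORDER BY c.grade ASC

Execution result:
id | student | grade | semester
11 | Sam Johnson | A | Fall 2023
15 | Noah Miller | A | Fall 2024
18 | Eve Davis | A | Fall 2023
19 | Peter Miller | A- | Fall 2023
3 | Alice Garcia | B | Fall 2023
13 | Jack Johnson | B | Fall 2023
6 | Noah Miller | B+ | Spring 2024
9 | Noah Miller | B- | Fall 2023
7 | Bob Johnson | C | Fall 2023
5 | Bob Johnson | C+ | Fall 2024
14 | Noah Miller | C- | Spring 2024
8 | Sam Johnson | D | Spring 2024
20 | Eve Davis | D | Spring 2024
1 | Peter Miller | F | Fall 2024
2 | Jack Johnson | F | Fall 2024
4 | Noah Miller | F | Fall 2024
10 | Bob Johnson | F | Fall 2024
12 | Eve Davis | F | Spring 2024
16 | Sam Johnson | F | Spring 2024
17 | Alice Garcia | F | Fall 2023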